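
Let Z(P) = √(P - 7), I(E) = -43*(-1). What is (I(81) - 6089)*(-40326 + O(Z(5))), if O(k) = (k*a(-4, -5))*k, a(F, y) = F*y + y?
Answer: 243992376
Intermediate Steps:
a(F, y) = y + F*y
I(E) = 43
Z(P) = √(-7 + P)
O(k) = 15*k² (O(k) = (k*(-5*(1 - 4)))*k = (k*(-5*(-3)))*k = (k*15)*k = (15*k)*k = 15*k²)
(I(81) - 6089)*(-40326 + O(Z(5))) = (43 - 6089)*(-40326 + 15*(√(-7 + 5))²) = -6046*(-40326 + 15*(√(-2))²) = -6046*(-40326 + 15*(I*√2)²) = -6046*(-40326 + 15*(-2)) = -6046*(-40326 - 30) = -6046*(-40356) = 243992376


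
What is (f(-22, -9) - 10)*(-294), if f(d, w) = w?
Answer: 5586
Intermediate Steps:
(f(-22, -9) - 10)*(-294) = (-9 - 10)*(-294) = -19*(-294) = 5586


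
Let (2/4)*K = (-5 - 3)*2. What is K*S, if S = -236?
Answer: 7552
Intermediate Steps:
K = -32 (K = 2*((-5 - 3)*2) = 2*(-8*2) = 2*(-16) = -32)
K*S = -32*(-236) = 7552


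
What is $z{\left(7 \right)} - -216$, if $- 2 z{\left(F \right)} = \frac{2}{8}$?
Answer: $\frac{1727}{8} \approx 215.88$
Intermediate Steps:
$z{\left(F \right)} = - \frac{1}{8}$ ($z{\left(F \right)} = - \frac{2 \cdot \frac{1}{8}}{2} = \left(- \frac{1}{2}\right) \frac{1}{4} = - \frac{1}{8}$)
$z{\left(7 \right)} - -216 = - \frac{1}{8} - -216 = - \frac{1}{8} + 216 = \frac{1727}{8}$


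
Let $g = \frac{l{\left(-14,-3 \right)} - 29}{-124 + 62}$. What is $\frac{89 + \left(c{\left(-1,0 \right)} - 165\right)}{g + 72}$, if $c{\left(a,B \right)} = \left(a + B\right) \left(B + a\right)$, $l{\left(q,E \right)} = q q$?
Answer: $- \frac{4650}{4297} \approx -1.0821$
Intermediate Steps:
$l{\left(q,E \right)} = q^{2}$
$c{\left(a,B \right)} = \left(B + a\right)^{2}$ ($c{\left(a,B \right)} = \left(B + a\right) \left(B + a\right) = \left(B + a\right)^{2}$)
$g = - \frac{167}{62}$ ($g = \frac{\left(-14\right)^{2} - 29}{-124 + 62} = \frac{196 - 29}{-62} = 167 \left(- \frac{1}{62}\right) = - \frac{167}{62} \approx -2.6936$)
$\frac{89 + \left(c{\left(-1,0 \right)} - 165\right)}{g + 72} = \frac{89 + \left(\left(0 - 1\right)^{2} - 165\right)}{- \frac{167}{62} + 72} = \frac{89 - \left(165 - \left(-1\right)^{2}\right)}{\frac{4297}{62}} = \left(89 + \left(1 - 165\right)\right) \frac{62}{4297} = \left(89 - 164\right) \frac{62}{4297} = \left(-75\right) \frac{62}{4297} = - \frac{4650}{4297}$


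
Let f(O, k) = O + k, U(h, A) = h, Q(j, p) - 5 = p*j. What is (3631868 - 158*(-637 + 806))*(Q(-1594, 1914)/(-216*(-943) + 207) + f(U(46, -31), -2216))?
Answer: -178456943157014/22655 ≈ -7.8772e+9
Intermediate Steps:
Q(j, p) = 5 + j*p (Q(j, p) = 5 + p*j = 5 + j*p)
(3631868 - 158*(-637 + 806))*(Q(-1594, 1914)/(-216*(-943) + 207) + f(U(46, -31), -2216)) = (3631868 - 158*(-637 + 806))*((5 - 1594*1914)/(-216*(-943) + 207) + (46 - 2216)) = (3631868 - 158*169)*((5 - 3050916)/(203688 + 207) - 2170) = (3631868 - 26702)*(-3050911/203895 - 2170) = 3605166*(-3050911*1/203895 - 2170) = 3605166*(-3050911/203895 - 2170) = 3605166*(-445503061/203895) = -178456943157014/22655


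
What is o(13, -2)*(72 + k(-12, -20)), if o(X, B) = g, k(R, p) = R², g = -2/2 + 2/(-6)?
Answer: -288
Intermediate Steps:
g = -4/3 (g = -2*½ + 2*(-⅙) = -1 - ⅓ = -4/3 ≈ -1.3333)
o(X, B) = -4/3
o(13, -2)*(72 + k(-12, -20)) = -4*(72 + (-12)²)/3 = -4*(72 + 144)/3 = -4/3*216 = -288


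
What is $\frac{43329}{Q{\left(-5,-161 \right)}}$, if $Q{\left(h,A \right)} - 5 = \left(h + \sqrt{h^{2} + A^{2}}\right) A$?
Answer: $- \frac{17548245}{335945083} - \frac{6975969 \sqrt{25946}}{671890166} \approx -1.7246$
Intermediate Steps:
$Q{\left(h,A \right)} = 5 + A \left(h + \sqrt{A^{2} + h^{2}}\right)$ ($Q{\left(h,A \right)} = 5 + \left(h + \sqrt{h^{2} + A^{2}}\right) A = 5 + \left(h + \sqrt{A^{2} + h^{2}}\right) A = 5 + A \left(h + \sqrt{A^{2} + h^{2}}\right)$)
$\frac{43329}{Q{\left(-5,-161 \right)}} = \frac{43329}{5 - -805 - 161 \sqrt{\left(-161\right)^{2} + \left(-5\right)^{2}}} = \frac{43329}{5 + 805 - 161 \sqrt{25921 + 25}} = \frac{43329}{5 + 805 - 161 \sqrt{25946}} = \frac{43329}{810 - 161 \sqrt{25946}}$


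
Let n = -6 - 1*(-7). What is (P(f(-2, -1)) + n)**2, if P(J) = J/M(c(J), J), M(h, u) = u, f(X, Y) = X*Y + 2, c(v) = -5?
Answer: 4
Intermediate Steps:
f(X, Y) = 2 + X*Y
n = 1 (n = -6 + 7 = 1)
P(J) = 1 (P(J) = J/J = 1)
(P(f(-2, -1)) + n)**2 = (1 + 1)**2 = 2**2 = 4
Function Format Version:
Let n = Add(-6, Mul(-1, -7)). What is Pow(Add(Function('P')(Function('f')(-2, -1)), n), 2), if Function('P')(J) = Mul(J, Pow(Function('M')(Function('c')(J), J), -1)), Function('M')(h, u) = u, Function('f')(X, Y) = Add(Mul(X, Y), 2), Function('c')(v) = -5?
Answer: 4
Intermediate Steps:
Function('f')(X, Y) = Add(2, Mul(X, Y))
n = 1 (n = Add(-6, 7) = 1)
Function('P')(J) = 1 (Function('P')(J) = Mul(J, Pow(J, -1)) = 1)
Pow(Add(Function('P')(Function('f')(-2, -1)), n), 2) = Pow(Add(1, 1), 2) = Pow(2, 2) = 4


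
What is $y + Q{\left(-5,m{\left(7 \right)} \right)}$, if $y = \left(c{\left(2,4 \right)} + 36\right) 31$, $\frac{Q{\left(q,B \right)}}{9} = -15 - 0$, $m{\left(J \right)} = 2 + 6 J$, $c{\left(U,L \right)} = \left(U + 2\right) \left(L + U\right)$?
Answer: $1725$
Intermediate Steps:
$c{\left(U,L \right)} = \left(2 + U\right) \left(L + U\right)$
$Q{\left(q,B \right)} = -135$ ($Q{\left(q,B \right)} = 9 \left(-15 - 0\right) = 9 \left(-15 + 0\right) = 9 \left(-15\right) = -135$)
$y = 1860$ ($y = \left(\left(2^{2} + 2 \cdot 4 + 2 \cdot 2 + 4 \cdot 2\right) + 36\right) 31 = \left(\left(4 + 8 + 4 + 8\right) + 36\right) 31 = \left(24 + 36\right) 31 = 60 \cdot 31 = 1860$)
$y + Q{\left(-5,m{\left(7 \right)} \right)} = 1860 - 135 = 1725$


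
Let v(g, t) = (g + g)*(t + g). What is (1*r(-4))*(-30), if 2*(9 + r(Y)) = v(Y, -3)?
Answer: -570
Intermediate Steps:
v(g, t) = 2*g*(g + t) (v(g, t) = (2*g)*(g + t) = 2*g*(g + t))
r(Y) = -9 + Y*(-3 + Y) (r(Y) = -9 + (2*Y*(Y - 3))/2 = -9 + (2*Y*(-3 + Y))/2 = -9 + Y*(-3 + Y))
(1*r(-4))*(-30) = (1*(-9 - 4*(-3 - 4)))*(-30) = (1*(-9 - 4*(-7)))*(-30) = (1*(-9 + 28))*(-30) = (1*19)*(-30) = 19*(-30) = -570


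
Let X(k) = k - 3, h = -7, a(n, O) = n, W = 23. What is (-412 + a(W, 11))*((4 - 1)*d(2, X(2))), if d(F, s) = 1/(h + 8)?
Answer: -1167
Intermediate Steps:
X(k) = -3 + k
d(F, s) = 1 (d(F, s) = 1/(-7 + 8) = 1/1 = 1)
(-412 + a(W, 11))*((4 - 1)*d(2, X(2))) = (-412 + 23)*((4 - 1)*1) = -1167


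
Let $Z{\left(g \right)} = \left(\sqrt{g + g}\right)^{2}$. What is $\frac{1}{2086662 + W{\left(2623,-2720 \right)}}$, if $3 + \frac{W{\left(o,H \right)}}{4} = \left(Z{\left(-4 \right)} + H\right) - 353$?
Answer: $\frac{1}{2074326} \approx 4.8208 \cdot 10^{-7}$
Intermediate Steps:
$Z{\left(g \right)} = 2 g$ ($Z{\left(g \right)} = \left(\sqrt{2 g}\right)^{2} = \left(\sqrt{2} \sqrt{g}\right)^{2} = 2 g$)
$W{\left(o,H \right)} = -1456 + 4 H$ ($W{\left(o,H \right)} = -12 + 4 \left(\left(2 \left(-4\right) + H\right) - 353\right) = -12 + 4 \left(\left(-8 + H\right) - 353\right) = -12 + 4 \left(-361 + H\right) = -12 + \left(-1444 + 4 H\right) = -1456 + 4 H$)
$\frac{1}{2086662 + W{\left(2623,-2720 \right)}} = \frac{1}{2086662 + \left(-1456 + 4 \left(-2720\right)\right)} = \frac{1}{2086662 - 12336} = \frac{1}{2074326}$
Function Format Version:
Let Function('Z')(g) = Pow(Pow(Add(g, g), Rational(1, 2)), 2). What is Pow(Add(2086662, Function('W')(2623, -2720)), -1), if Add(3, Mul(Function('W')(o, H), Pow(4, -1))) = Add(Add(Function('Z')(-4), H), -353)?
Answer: Rational(1, 2074326) ≈ 4.8208e-7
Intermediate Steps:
Function('Z')(g) = Mul(2, g) (Function('Z')(g) = Pow(Pow(Mul(2, g), Rational(1, 2)), 2) = Pow(Mul(Pow(2, Rational(1, 2)), Pow(g, Rational(1, 2))), 2) = Mul(2, g))
Function('W')(o, H) = Add(-1456, Mul(4, H)) (Function('W')(o, H) = Add(-12, Mul(4, Add(Add(Mul(2, -4), H), -353))) = Add(-12, Mul(4, Add(Add(-8, H), -353))) = Add(-12, Mul(4, Add(-361, H))) = Add(-12, Add(-1444, Mul(4, H))) = Add(-1456, Mul(4, H)))
Pow(Add(2086662, Function('W')(2623, -2720)), -1) = Pow(Add(2086662, Add(-1456, Mul(4, -2720))), -1) = Pow(Add(2086662, Add(-1456, -10880)), -1) = Pow(Add(2086662, -12336), -1) = Pow(2074326, -1) = Rational(1, 2074326)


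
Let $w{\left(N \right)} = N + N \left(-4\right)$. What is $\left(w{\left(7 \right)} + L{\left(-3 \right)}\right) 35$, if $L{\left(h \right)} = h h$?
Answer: $-420$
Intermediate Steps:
$w{\left(N \right)} = - 3 N$ ($w{\left(N \right)} = N - 4 N = - 3 N$)
$L{\left(h \right)} = h^{2}$
$\left(w{\left(7 \right)} + L{\left(-3 \right)}\right) 35 = \left(\left(-3\right) 7 + \left(-3\right)^{2}\right) 35 = \left(-21 + 9\right) 35 = \left(-12\right) 35 = -420$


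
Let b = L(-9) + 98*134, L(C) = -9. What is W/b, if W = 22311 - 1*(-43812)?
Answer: 66123/13123 ≈ 5.0387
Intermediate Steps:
W = 66123 (W = 22311 + 43812 = 66123)
b = 13123 (b = -9 + 98*134 = -9 + 13132 = 13123)
W/b = 66123/13123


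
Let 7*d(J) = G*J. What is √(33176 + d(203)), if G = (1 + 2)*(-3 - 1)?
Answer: 2*√8207 ≈ 181.19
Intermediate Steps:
G = -12 (G = 3*(-4) = -12)
d(J) = -12*J/7 (d(J) = (-12*J)/7 = -12*J/7)
√(33176 + d(203)) = √(33176 - 12/7*203) = √(33176 - 348) = √32828 = 2*√8207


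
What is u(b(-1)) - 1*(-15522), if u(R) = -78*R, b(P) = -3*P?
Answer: 15288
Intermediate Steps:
u(b(-1)) - 1*(-15522) = -(-234)*(-1) - 1*(-15522) = -78*3 + 15522 = -234 + 15522 = 15288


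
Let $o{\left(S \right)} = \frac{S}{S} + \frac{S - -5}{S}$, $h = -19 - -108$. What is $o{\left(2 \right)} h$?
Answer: $\frac{801}{2} \approx 400.5$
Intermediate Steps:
$h = 89$ ($h = -19 + 108 = 89$)
$o{\left(S \right)} = 1 + \frac{5 + S}{S}$ ($o{\left(S \right)} = 1 + \frac{S + 5}{S} = 1 + \frac{5 + S}{S}$)
$o{\left(2 \right)} h = \left(2 + \frac{5}{2}\right) 89 = \frac{9}{2} \cdot 89 = \frac{801}{2}$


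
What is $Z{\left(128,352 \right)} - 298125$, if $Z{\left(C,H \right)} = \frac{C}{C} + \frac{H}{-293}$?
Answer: $- \frac{87350684}{293} \approx -2.9813 \cdot 10^{5}$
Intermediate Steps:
$Z{\left(C,H \right)} = 1 - \frac{H}{293}$ ($Z{\left(C,H \right)} = 1 + H \left(- \frac{1}{293}\right) = 1 - \frac{H}{293}$)
$Z{\left(128,352 \right)} - 298125 = \left(1 - \frac{352}{293}\right) - 298125 = - \frac{59}{293} - 298125 = - \frac{87350684}{293}$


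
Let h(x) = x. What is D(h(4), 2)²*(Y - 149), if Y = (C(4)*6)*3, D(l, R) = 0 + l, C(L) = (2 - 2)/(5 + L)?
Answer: -2384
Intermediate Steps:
C(L) = 0 (C(L) = 0/(5 + L) = 0)
D(l, R) = l
Y = 0 (Y = (0*6)*3 = 0*3 = 0)
D(h(4), 2)²*(Y - 149) = 4²*(0 - 149) = 16*(-149) = -2384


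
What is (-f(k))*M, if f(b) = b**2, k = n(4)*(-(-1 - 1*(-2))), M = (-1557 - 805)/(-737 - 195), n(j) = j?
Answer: -9448/233 ≈ -40.549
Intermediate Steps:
M = 1181/466 (M = -2362/(-932) = -2362*(-1/932) = 1181/466 ≈ 2.5343)
k = -4 (k = 4*(-(-1 - 1*(-2))) = 4*(-(-1 + 2)) = 4*(-1*1) = 4*(-1) = -4)
(-f(k))*M = -1*(-4)**2*(1181/466) = -1*16*(1181/466) = -16*1181/466 = -9448/233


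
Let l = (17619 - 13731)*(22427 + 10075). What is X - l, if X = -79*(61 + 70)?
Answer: -126378125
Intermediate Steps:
X = -10349 (X = -79*131 = -10349)
l = 126367776 (l = 3888*32502 = 126367776)
X - l = -10349 - 1*126367776 = -10349 - 126367776 = -126378125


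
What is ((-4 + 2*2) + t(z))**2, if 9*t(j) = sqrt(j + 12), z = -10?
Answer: 2/81 ≈ 0.024691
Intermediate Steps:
t(j) = sqrt(12 + j)/9 (t(j) = sqrt(j + 12)/9 = sqrt(12 + j)/9)
((-4 + 2*2) + t(z))**2 = ((-4 + 2*2) + sqrt(12 - 10)/9)**2 = ((-4 + 4) + sqrt(2)/9)**2 = (0 + sqrt(2)/9)**2 = (sqrt(2)/9)**2 = 2/81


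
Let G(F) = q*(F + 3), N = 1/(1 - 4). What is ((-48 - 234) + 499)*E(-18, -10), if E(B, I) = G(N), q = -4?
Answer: -6944/3 ≈ -2314.7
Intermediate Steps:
N = -⅓ (N = 1/(-3) = -⅓ ≈ -0.33333)
G(F) = -12 - 4*F (G(F) = -4*(F + 3) = -4*(3 + F) = -12 - 4*F)
E(B, I) = -32/3 (E(B, I) = -12 - 4*(-⅓) = -12 + 4/3 = -32/3)
((-48 - 234) + 499)*E(-18, -10) = ((-48 - 234) + 499)*(-32/3) = (-282 + 499)*(-32/3) = 217*(-32/3) = -6944/3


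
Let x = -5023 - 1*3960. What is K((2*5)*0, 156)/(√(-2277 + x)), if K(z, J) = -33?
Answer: 33*I*√2815/5630 ≈ 0.31099*I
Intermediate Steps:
x = -8983 (x = -5023 - 3960 = -8983)
K((2*5)*0, 156)/(√(-2277 + x)) = -33/√(-2277 - 8983) = -33*(-I*√2815/5630) = -(-33)*I*√2815/5630 = 33*I*√2815/5630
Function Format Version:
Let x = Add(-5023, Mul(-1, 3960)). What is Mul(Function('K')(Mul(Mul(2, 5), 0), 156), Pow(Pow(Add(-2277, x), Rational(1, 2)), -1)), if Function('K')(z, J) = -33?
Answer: Mul(Rational(33, 5630), I, Pow(2815, Rational(1, 2))) ≈ Mul(0.31099, I)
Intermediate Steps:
x = -8983 (x = Add(-5023, -3960) = -8983)
Mul(Function('K')(Mul(Mul(2, 5), 0), 156), Pow(Pow(Add(-2277, x), Rational(1, 2)), -1)) = Mul(-33, Pow(Pow(Add(-2277, -8983), Rational(1, 2)), -1)) = Mul(-33, Pow(Pow(-11260, Rational(1, 2)), -1)) = Mul(-33, Pow(Mul(2, I, Pow(2815, Rational(1, 2))), -1)) = Mul(-33, Mul(Rational(-1, 5630), I, Pow(2815, Rational(1, 2)))) = Mul(Rational(33, 5630), I, Pow(2815, Rational(1, 2)))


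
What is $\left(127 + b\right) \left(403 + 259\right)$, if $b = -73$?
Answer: $35748$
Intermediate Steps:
$\left(127 + b\right) \left(403 + 259\right) = \left(127 - 73\right) \left(403 + 259\right) = 54 \cdot 662 = 35748$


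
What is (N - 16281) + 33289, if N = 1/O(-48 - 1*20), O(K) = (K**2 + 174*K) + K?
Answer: 123750207/7276 ≈ 17008.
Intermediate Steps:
O(K) = K**2 + 175*K
N = -1/7276 (N = 1/((-48 - 1*20)*(175 + (-48 - 1*20))) = 1/((-48 - 20)*(175 + (-48 - 20))) = 1/(-68*(175 - 68)) = 1/(-68*107) = 1/(-7276) = -1/7276 ≈ -0.00013744)
(N - 16281) + 33289 = (-1/7276 - 16281) + 33289 = -118460557/7276 + 33289 = 123750207/7276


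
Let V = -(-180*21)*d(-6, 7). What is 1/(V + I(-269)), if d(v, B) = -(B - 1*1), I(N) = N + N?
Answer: -1/23218 ≈ -4.3070e-5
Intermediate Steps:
I(N) = 2*N
d(v, B) = 1 - B (d(v, B) = -(B - 1) = -(-1 + B) = 1 - B)
V = -22680 (V = -(-180*21)*(1 - 1*7) = -(-3780)*(1 - 7) = -(-3780)*(-6) = -1*22680 = -22680)
1/(V + I(-269)) = 1/(-22680 + 2*(-269)) = 1/(-22680 - 538) = 1/(-23218) = -1/23218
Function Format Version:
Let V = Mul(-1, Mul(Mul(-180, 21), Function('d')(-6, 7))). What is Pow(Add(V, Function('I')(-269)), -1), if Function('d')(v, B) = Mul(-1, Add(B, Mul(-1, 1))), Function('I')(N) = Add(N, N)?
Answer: Rational(-1, 23218) ≈ -4.3070e-5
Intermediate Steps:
Function('I')(N) = Mul(2, N)
Function('d')(v, B) = Add(1, Mul(-1, B)) (Function('d')(v, B) = Mul(-1, Add(B, -1)) = Mul(-1, Add(-1, B)) = Add(1, Mul(-1, B)))
V = -22680 (V = Mul(-1, Mul(Mul(-180, 21), Add(1, Mul(-1, 7)))) = Mul(-1, Mul(-3780, Add(1, -7))) = Mul(-1, Mul(-3780, -6)) = Mul(-1, 22680) = -22680)
Pow(Add(V, Function('I')(-269)), -1) = Pow(Add(-22680, Mul(2, -269)), -1) = Pow(Add(-22680, -538), -1) = Pow(-23218, -1) = Rational(-1, 23218)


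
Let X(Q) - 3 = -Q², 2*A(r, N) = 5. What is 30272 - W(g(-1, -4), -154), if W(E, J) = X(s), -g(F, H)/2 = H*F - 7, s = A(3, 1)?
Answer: 121101/4 ≈ 30275.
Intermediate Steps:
A(r, N) = 5/2 (A(r, N) = (½)*5 = 5/2)
s = 5/2 ≈ 2.5000
X(Q) = 3 - Q²
g(F, H) = 14 - 2*F*H (g(F, H) = -2*(H*F - 7) = -2*(F*H - 7) = -2*(-7 + F*H) = 14 - 2*F*H)
W(E, J) = -13/4 (W(E, J) = 3 - (5/2)² = 3 - 1*25/4 = 3 - 25/4 = -13/4)
30272 - W(g(-1, -4), -154) = 30272 - 1*(-13/4) = 30272 + 13/4 = 121101/4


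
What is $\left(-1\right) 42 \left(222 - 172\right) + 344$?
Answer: $-1756$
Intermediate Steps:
$\left(-1\right) 42 \left(222 - 172\right) + 344 = \left(-42\right) 50 + 344 = -2100 + 344 = -1756$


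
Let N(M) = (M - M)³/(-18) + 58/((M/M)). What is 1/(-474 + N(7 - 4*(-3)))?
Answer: -1/416 ≈ -0.0024038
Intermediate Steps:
N(M) = 58 (N(M) = 0³*(-1/18) + 58/1 = 0*(-1/18) + 58*1 = 0 + 58 = 58)
1/(-474 + N(7 - 4*(-3))) = 1/(-474 + 58) = 1/(-416) = -1/416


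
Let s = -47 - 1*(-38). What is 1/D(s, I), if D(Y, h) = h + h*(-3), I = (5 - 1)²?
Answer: -1/32 ≈ -0.031250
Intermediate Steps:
s = -9 (s = -47 + 38 = -9)
I = 16 (I = 4² = 16)
D(Y, h) = -2*h (D(Y, h) = h - 3*h = -2*h)
1/D(s, I) = 1/(-2*16) = 1/(-32) = -1/32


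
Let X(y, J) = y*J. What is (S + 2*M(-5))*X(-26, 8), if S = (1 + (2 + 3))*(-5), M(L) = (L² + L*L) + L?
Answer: -12480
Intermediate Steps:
M(L) = L + 2*L² (M(L) = (L² + L²) + L = 2*L² + L = L + 2*L²)
X(y, J) = J*y
S = -30 (S = (1 + 5)*(-5) = 6*(-5) = -30)
(S + 2*M(-5))*X(-26, 8) = (-30 + 2*(-5*(1 + 2*(-5))))*(8*(-26)) = (-30 + 2*(-5*(1 - 10)))*(-208) = (-30 + 2*(-5*(-9)))*(-208) = (-30 + 2*45)*(-208) = (-30 + 90)*(-208) = 60*(-208) = -12480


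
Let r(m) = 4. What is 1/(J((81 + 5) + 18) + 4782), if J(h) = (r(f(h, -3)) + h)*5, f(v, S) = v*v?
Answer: 1/5322 ≈ 0.00018790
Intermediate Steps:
f(v, S) = v²
J(h) = 20 + 5*h (J(h) = (4 + h)*5 = 20 + 5*h)
1/(J((81 + 5) + 18) + 4782) = 1/((20 + 5*((81 + 5) + 18)) + 4782) = 1/((20 + 5*(86 + 18)) + 4782) = 1/((20 + 5*104) + 4782) = 1/((20 + 520) + 4782) = 1/(540 + 4782) = 1/5322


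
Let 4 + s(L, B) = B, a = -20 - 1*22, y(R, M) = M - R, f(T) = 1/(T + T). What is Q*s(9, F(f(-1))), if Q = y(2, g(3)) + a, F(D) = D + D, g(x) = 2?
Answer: 210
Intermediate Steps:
f(T) = 1/(2*T)
F(D) = 2*D
a = -42 (a = -20 - 22 = -42)
s(L, B) = -4 + B
Q = -42 (Q = (2 - 1*2) - 42 = (2 - 2) - 42 = 0 - 42 = -42)
Q*s(9, F(f(-1))) = -42*(-4 + 2*((½)/(-1))) = -42*(-4 + 2*((½)*(-1))) = -42*(-4 + 2*(-½)) = -42*(-4 - 1) = -42*(-5) = 210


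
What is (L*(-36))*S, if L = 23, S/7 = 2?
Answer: -11592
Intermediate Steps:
S = 14 (S = 7*2 = 14)
(L*(-36))*S = (23*(-36))*14 = -828*14 = -11592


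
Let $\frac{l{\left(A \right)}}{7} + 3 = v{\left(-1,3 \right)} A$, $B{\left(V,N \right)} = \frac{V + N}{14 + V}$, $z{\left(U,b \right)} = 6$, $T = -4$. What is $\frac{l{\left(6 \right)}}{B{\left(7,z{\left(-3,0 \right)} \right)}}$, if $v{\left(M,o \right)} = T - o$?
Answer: $- \frac{6615}{13} \approx -508.85$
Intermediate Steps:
$v{\left(M,o \right)} = -4 - o$
$B{\left(V,N \right)} = \frac{N + V}{14 + V}$
$l{\left(A \right)} = -21 - 49 A$ ($l{\left(A \right)} = -21 + 7 \left(-4 - 3\right) A = -21 + 7 \left(- 7 A\right) = -21 - 49 A$)
$\frac{l{\left(6 \right)}}{B{\left(7,z{\left(-3,0 \right)} \right)}} = \frac{-21 - 294}{\frac{1}{14 + 7} \left(6 + 7\right)} = \frac{-21 - 294}{\frac{1}{21} \cdot 13} = - \frac{315}{\frac{1}{21} \cdot 13} = - \frac{315}{\frac{13}{21}} = \left(-315\right) \frac{21}{13} = - \frac{6615}{13}$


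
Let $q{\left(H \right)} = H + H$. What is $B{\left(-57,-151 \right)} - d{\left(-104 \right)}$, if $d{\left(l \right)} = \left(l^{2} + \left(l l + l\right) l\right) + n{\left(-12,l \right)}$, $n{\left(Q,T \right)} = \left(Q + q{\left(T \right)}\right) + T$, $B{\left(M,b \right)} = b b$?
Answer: $1126357$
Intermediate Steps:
$B{\left(M,b \right)} = b^{2}$
$q{\left(H \right)} = 2 H$
$n{\left(Q,T \right)} = Q + 3 T$ ($n{\left(Q,T \right)} = \left(Q + 2 T\right) + T = Q + 3 T$)
$d{\left(l \right)} = -12 + l^{2} + 3 l + l \left(l + l^{2}\right)$ ($d{\left(l \right)} = \left(l^{2} + \left(l l + l\right) l\right) + \left(-12 + 3 l\right) = \left(l^{2} + \left(l^{2} + l\right) l\right) + \left(-12 + 3 l\right) = \left(l^{2} + \left(l + l^{2}\right) l\right) + \left(-12 + 3 l\right) = \left(l^{2} + l \left(l + l^{2}\right)\right) + \left(-12 + 3 l\right) = -12 + l^{2} + 3 l + l \left(l + l^{2}\right)$)
$B{\left(-57,-151 \right)} - d{\left(-104 \right)} = \left(-151\right)^{2} - \left(-12 + \left(-104\right)^{3} + 2 \left(-104\right)^{2} + 3 \left(-104\right)\right) = 22801 - \left(-12 - 1124864 + 2 \cdot 10816 - 312\right) = 22801 - \left(-12 - 1124864 + 21632 - 312\right) = 22801 - -1103556 = 22801 + 1103556 = 1126357$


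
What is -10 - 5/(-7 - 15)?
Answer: -215/22 ≈ -9.7727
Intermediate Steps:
-10 - 5/(-7 - 15) = -10 - 5/(-22) = -10 - 1/22*(-5) = -10 + 5/22 = -215/22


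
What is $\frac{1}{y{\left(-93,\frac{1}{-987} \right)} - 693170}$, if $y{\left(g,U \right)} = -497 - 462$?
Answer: $- \frac{1}{694129} \approx -1.4407 \cdot 10^{-6}$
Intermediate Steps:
$y{\left(g,U \right)} = -959$
$\frac{1}{y{\left(-93,\frac{1}{-987} \right)} - 693170} = \frac{1}{-959 - 693170} = \frac{1}{-694129} = - \frac{1}{694129}$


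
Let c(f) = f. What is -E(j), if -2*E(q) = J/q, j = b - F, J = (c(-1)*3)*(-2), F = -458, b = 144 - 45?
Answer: 3/557 ≈ 0.0053860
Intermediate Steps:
b = 99
J = 6 (J = -1*3*(-2) = -3*(-2) = 6)
j = 557 (j = 99 - 1*(-458) = 99 + 458 = 557)
E(q) = -3/q
-E(j) = -(-3)/557 = -1*(-3/557) = 3/557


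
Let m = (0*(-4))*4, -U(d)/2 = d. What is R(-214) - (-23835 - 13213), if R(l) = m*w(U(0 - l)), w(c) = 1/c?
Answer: 37048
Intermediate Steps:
U(d) = -2*d
m = 0 (m = 0*4 = 0)
R(l) = 0 (R(l) = 0/((-2*(0 - l))) = 0/((-(-2)*l)) = 0/((2*l)) = 0*(1/(2*l)) = 0)
R(-214) - (-23835 - 13213) = 0 - (-23835 - 13213) = 0 - 1*(-37048) = 0 + 37048 = 37048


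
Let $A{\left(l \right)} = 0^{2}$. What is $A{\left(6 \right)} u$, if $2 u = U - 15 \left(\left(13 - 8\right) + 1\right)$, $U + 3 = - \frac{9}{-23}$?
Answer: $0$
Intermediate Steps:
$U = - \frac{60}{23}$ ($U = -3 - \frac{9}{-23} = -3 - - \frac{9}{23} = -3 + \frac{9}{23} = - \frac{60}{23} \approx -2.6087$)
$A{\left(l \right)} = 0$
$u = - \frac{1065}{23}$ ($u = \frac{- \frac{60}{23} - 15 \left(\left(13 - 8\right) + 1\right)}{2} = \frac{- \frac{60}{23} - 15 \left(5 + 1\right)}{2} = \frac{- \frac{60}{23} - 90}{2} = \frac{1}{2} \left(- \frac{2130}{23}\right) = - \frac{1065}{23} \approx -46.304$)
$A{\left(6 \right)} u = 0 \left(- \frac{1065}{23}\right) = 0$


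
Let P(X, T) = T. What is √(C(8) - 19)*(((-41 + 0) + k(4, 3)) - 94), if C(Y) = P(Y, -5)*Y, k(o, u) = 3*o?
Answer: -123*I*√59 ≈ -944.78*I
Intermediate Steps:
C(Y) = -5*Y
√(C(8) - 19)*(((-41 + 0) + k(4, 3)) - 94) = √(-5*8 - 19)*(((-41 + 0) + 3*4) - 94) = √(-40 - 19)*((-41 + 12) - 94) = √(-59)*(-29 - 94) = (I*√59)*(-123) = -123*I*√59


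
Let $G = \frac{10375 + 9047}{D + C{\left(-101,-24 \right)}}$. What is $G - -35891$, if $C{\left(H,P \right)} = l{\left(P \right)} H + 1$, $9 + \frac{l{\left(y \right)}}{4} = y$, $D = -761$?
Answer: $\frac{225620537}{6286} \approx 35893.0$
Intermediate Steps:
$l{\left(y \right)} = -36 + 4 y$
$C{\left(H,P \right)} = 1 + H \left(-36 + 4 P\right)$ ($C{\left(H,P \right)} = \left(-36 + 4 P\right) H + 1 = H \left(-36 + 4 P\right) + 1 = 1 + H \left(-36 + 4 P\right)$)
$G = \frac{9711}{6286}$ ($G = \frac{10375 + 9047}{-761 + \left(1 + 4 \left(-101\right) \left(-9 - 24\right)\right)} = \frac{19422}{-761 + \left(1 + 4 \left(-101\right) \left(-33\right)\right)} = \frac{19422}{-761 + \left(1 + 13332\right)} = \frac{19422}{-761 + 13333} = \frac{19422}{12572} = 19422 \cdot \frac{1}{12572} = \frac{9711}{6286} \approx 1.5449$)
$G - -35891 = \frac{9711}{6286} - -35891 = \frac{9711}{6286} + 35891 = \frac{225620537}{6286}$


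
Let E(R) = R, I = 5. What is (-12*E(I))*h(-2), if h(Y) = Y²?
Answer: -240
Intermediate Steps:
(-12*E(I))*h(-2) = -12*5*(-2)² = -60*4 = -240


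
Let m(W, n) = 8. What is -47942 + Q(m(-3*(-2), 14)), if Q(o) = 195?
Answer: -47747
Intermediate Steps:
-47942 + Q(m(-3*(-2), 14)) = -47942 + 195 = -47747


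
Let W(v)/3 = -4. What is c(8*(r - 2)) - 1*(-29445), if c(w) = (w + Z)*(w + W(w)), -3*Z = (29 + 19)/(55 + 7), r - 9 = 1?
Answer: 1015547/31 ≈ 32760.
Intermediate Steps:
r = 10 (r = 9 + 1 = 10)
W(v) = -12 (W(v) = 3*(-4) = -12)
Z = -8/31 (Z = -(29 + 19)/(3*(55 + 7)) = -16/62 = -⅓*24/31 = -8/31 ≈ -0.25806)
c(w) = (-12 + w)*(-8/31 + w) (c(w) = (w - 8/31)*(w - 12) = (-8/31 + w)*(-12 + w) = (-12 + w)*(-8/31 + w))
c(8*(r - 2)) - 1*(-29445) = (96/31 + (8*(10 - 2))² - 3040*(10 - 2)/31) - 1*(-29445) = (96/31 + (8*8)² - 3040*8/31) + 29445 = (96/31 + 64² - 380/31*64) + 29445 = (96/31 + 4096 - 24320/31) + 29445 = 102752/31 + 29445 = 1015547/31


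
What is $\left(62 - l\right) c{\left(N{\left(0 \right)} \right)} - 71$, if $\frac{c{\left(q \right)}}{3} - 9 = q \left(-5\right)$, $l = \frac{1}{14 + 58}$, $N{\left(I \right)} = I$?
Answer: $\frac{12821}{8} \approx 1602.6$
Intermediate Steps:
$l = \frac{1}{72} \approx 0.013889$
$c{\left(q \right)} = 27 - 15 q$ ($c{\left(q \right)} = 27 + 3 q \left(-5\right) = 27 + 3 \left(- 5 q\right) = 27 - 15 q$)
$\left(62 - l\right) c{\left(N{\left(0 \right)} \right)} - 71 = \left(62 - \frac{1}{72}\right) \left(27 - 0\right) - 71 = \left(62 - \frac{1}{72}\right) \left(27 + 0\right) - 71 = \frac{4463}{72} \cdot 27 - 71 = \frac{13389}{8} - 71 = \frac{12821}{8}$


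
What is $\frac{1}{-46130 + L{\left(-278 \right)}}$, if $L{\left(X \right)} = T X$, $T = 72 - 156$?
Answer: $- \frac{1}{22778} \approx -4.3902 \cdot 10^{-5}$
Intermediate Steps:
$T = -84$
$L{\left(X \right)} = - 84 X$
$\frac{1}{-46130 + L{\left(-278 \right)}} = \frac{1}{-46130 - -23352} = \frac{1}{-46130 + 23352} = \frac{1}{-22778} = - \frac{1}{22778}$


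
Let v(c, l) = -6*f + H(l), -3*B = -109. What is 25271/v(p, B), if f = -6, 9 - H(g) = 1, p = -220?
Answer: 25271/44 ≈ 574.34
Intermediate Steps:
B = 109/3 (B = -⅓*(-109) = 109/3 ≈ 36.333)
H(g) = 8 (H(g) = 9 - 1*1 = 9 - 1 = 8)
v(c, l) = 44 (v(c, l) = -6*(-6) + 8 = 36 + 8 = 44)
25271/v(p, B) = 25271/44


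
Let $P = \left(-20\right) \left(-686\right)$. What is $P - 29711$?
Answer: $-15991$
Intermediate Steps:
$P = 13720$
$P - 29711 = 13720 - 29711 = -15991$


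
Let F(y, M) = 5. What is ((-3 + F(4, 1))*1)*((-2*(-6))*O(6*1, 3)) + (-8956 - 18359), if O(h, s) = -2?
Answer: -27363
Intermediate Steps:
((-3 + F(4, 1))*1)*((-2*(-6))*O(6*1, 3)) + (-8956 - 18359) = ((-3 + 5)*1)*(-2*(-6)*(-2)) + (-8956 - 18359) = (2*1)*(12*(-2)) - 27315 = 2*(-24) - 27315 = -48 - 27315 = -27363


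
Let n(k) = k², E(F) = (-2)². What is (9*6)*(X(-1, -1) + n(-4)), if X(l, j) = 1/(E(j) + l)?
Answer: 882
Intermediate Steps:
E(F) = 4
X(l, j) = 1/(4 + l)
(9*6)*(X(-1, -1) + n(-4)) = (9*6)*(1/(4 - 1) + (-4)²) = 54*(1/3 + 16) = 54*(⅓ + 16) = 54*(49/3) = 882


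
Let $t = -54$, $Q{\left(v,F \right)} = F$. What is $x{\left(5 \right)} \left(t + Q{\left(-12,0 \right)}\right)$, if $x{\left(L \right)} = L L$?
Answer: $-1350$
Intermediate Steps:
$x{\left(L \right)} = L^{2}$
$x{\left(5 \right)} \left(t + Q{\left(-12,0 \right)}\right) = 5^{2} \left(-54 + 0\right) = 25 \left(-54\right) = -1350$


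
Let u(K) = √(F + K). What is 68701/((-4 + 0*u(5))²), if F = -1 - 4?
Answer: 68701/16 ≈ 4293.8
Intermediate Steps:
F = -5
u(K) = √(-5 + K)
68701/((-4 + 0*u(5))²) = 68701/((-4 + 0*√(-5 + 5))²) = 68701/((-4 + 0*√0)²) = 68701/((-4 + 0*0)²) = 68701/((-4 + 0)²) = 68701/((-4)²) = 68701/16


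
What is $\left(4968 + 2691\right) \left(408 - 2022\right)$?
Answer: $-12361626$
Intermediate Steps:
$\left(4968 + 2691\right) \left(408 - 2022\right) = 7659 \left(-1614\right) = -12361626$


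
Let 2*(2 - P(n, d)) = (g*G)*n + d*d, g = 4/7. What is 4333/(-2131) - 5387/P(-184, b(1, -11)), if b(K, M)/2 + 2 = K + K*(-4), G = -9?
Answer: 64551095/7773888 ≈ 8.3036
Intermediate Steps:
g = 4/7 (g = 4*(⅐) = 4/7 ≈ 0.57143)
b(K, M) = -4 - 6*K (b(K, M) = -4 + 2*(K + K*(-4)) = -4 + 2*(K - 4*K) = -4 + 2*(-3*K) = -4 - 6*K)
P(n, d) = 2 - d²/2 + 18*n/7 (P(n, d) = 2 - (((4/7)*(-9))*n + d*d)/2 = 2 - (-36*n/7 + d²)/2 = 2 - (d² - 36*n/7)/2 = 2 + (-d²/2 + 18*n/7) = 2 - d²/2 + 18*n/7)
4333/(-2131) - 5387/P(-184, b(1, -11)) = 4333/(-2131) - 5387/(2 - (-4 - 6*1)²/2 + (18/7)*(-184)) = 4333*(-1/2131) - 5387/(2 - (-4 - 6)²/2 - 3312/7) = -4333/2131 - 5387/(2 - ½*(-10)² - 3312/7) = -4333/2131 - 5387/(2 - ½*100 - 3312/7) = -4333/2131 - 5387/(2 - 50 - 3312/7) = -4333/2131 - 5387/(-3648/7) = -4333/2131 - 5387*(-7/3648) = -4333/2131 + 37709/3648 = 64551095/7773888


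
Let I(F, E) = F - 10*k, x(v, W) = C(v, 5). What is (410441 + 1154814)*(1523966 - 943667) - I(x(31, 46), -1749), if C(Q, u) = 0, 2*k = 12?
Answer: 908315911305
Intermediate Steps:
k = 6 (k = (½)*12 = 6)
x(v, W) = 0
I(F, E) = -60 + F (I(F, E) = F - 10*6 = F - 60 = -60 + F)
(410441 + 1154814)*(1523966 - 943667) - I(x(31, 46), -1749) = (410441 + 1154814)*(1523966 - 943667) - (-60 + 0) = 1565255*580299 - 1*(-60) = 908315911245 + 60 = 908315911305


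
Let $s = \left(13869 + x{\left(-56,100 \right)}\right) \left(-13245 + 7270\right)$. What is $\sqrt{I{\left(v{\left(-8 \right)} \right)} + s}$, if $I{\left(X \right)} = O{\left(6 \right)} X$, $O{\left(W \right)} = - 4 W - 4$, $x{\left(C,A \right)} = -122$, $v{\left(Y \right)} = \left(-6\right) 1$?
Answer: $i \sqrt{82138157} \approx 9063.0 i$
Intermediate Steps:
$v{\left(Y \right)} = -6$
$O{\left(W \right)} = -4 - 4 W$
$I{\left(X \right)} = - 28 X$ ($I{\left(X \right)} = \left(-4 - 24\right) X = - 28 X$)
$s = -82138325$ ($s = \left(13869 - 122\right) \left(-13245 + 7270\right) = 13747 \left(-5975\right) = -82138325$)
$\sqrt{I{\left(v{\left(-8 \right)} \right)} + s} = \sqrt{\left(-28\right) \left(-6\right) - 82138325} = \sqrt{168 - 82138325} = \sqrt{-82138157} = i \sqrt{82138157}$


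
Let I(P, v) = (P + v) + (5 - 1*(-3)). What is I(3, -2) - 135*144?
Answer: -19431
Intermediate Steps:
I(P, v) = 8 + P + v (I(P, v) = (P + v) + (5 + 3) = (P + v) + 8 = 8 + P + v)
I(3, -2) - 135*144 = (8 + 3 - 2) - 135*144 = 9 - 19440 = -19431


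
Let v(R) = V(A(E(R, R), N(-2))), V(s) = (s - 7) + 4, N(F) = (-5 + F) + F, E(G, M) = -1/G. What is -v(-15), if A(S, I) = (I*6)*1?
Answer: 57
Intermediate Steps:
N(F) = -5 + 2*F
A(S, I) = 6*I (A(S, I) = (6*I)*1 = 6*I)
V(s) = -3 + s (V(s) = (-7 + s) + 4 = -3 + s)
v(R) = -57 (v(R) = -3 + 6*(-5 + 2*(-2)) = -3 + 6*(-5 - 4) = -3 + 6*(-9) = -3 - 54 = -57)
-v(-15) = -1*(-57) = 57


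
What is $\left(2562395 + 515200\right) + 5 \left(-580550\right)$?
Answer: $174845$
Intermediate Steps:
$\left(2562395 + 515200\right) + 5 \left(-580550\right) = 3077595 - 2902750 = 174845$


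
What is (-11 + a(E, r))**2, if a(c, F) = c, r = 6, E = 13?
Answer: 4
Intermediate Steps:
(-11 + a(E, r))**2 = (-11 + 13)**2 = 2**2 = 4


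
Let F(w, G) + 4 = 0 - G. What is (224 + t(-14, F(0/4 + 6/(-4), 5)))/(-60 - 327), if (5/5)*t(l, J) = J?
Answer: -5/9 ≈ -0.55556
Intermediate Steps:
F(w, G) = -4 - G (F(w, G) = -4 + (0 - G) = -4 - G)
t(l, J) = J
(224 + t(-14, F(0/4 + 6/(-4), 5)))/(-60 - 327) = (224 + (-4 - 1*5))/(-60 - 327) = (224 + (-4 - 5))/(-387) = (224 - 9)*(-1/387) = 215*(-1/387) = -5/9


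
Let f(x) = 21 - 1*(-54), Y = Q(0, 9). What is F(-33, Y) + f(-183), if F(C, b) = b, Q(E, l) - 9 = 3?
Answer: 87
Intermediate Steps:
Q(E, l) = 12 (Q(E, l) = 9 + 3 = 12)
Y = 12
f(x) = 75 (f(x) = 21 + 54 = 75)
F(-33, Y) + f(-183) = 12 + 75 = 87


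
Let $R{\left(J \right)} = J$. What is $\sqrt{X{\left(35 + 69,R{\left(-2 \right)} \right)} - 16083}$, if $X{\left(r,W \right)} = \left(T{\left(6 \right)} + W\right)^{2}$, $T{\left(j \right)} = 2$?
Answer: $3 i \sqrt{1787} \approx 126.82 i$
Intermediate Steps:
$X{\left(r,W \right)} = \left(2 + W\right)^{2}$
$\sqrt{X{\left(35 + 69,R{\left(-2 \right)} \right)} - 16083} = \sqrt{\left(2 - 2\right)^{2} - 16083} = \sqrt{0^{2} - 16083} = \sqrt{0 - 16083} = \sqrt{-16083} = 3 i \sqrt{1787}$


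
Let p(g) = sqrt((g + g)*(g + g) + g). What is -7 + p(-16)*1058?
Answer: -7 + 12696*sqrt(7) ≈ 33583.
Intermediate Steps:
p(g) = sqrt(g + 4*g**2) (p(g) = sqrt((2*g)*(2*g) + g) = sqrt(4*g**2 + g) = sqrt(g + 4*g**2))
-7 + p(-16)*1058 = -7 + sqrt(-16*(1 + 4*(-16)))*1058 = -7 + sqrt(-16*(1 - 64))*1058 = -7 + sqrt(-16*(-63))*1058 = -7 + sqrt(1008)*1058 = -7 + (12*sqrt(7))*1058 = -7 + 12696*sqrt(7)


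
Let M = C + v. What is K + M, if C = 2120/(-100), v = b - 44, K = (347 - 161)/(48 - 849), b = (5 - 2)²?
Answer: -75337/1335 ≈ -56.432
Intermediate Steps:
b = 9 (b = 3² = 9)
K = -62/267 (K = 186/(-801) = 186*(-1/801) = -62/267 ≈ -0.23221)
v = -35 (v = 9 - 44 = -35)
C = -106/5 (C = 2120*(-1/100) = -106/5 ≈ -21.200)
M = -281/5 (M = -106/5 - 35 = -281/5 ≈ -56.200)
K + M = -62/267 - 281/5 = -75337/1335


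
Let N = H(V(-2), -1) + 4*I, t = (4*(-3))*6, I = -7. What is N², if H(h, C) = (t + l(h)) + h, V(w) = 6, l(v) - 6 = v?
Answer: 6724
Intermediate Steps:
l(v) = 6 + v
t = -72 (t = -12*6 = -72)
H(h, C) = -66 + 2*h (H(h, C) = (-72 + (6 + h)) + h = (-66 + h) + h = -66 + 2*h)
N = -82 (N = (-66 + 2*6) + 4*(-7) = (-66 + 12) - 28 = -54 - 28 = -82)
N² = (-82)² = 6724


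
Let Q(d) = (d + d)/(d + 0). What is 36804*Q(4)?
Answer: 73608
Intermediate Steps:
Q(d) = 2 (Q(d) = (2*d)/d = 2)
36804*Q(4) = 36804*2 = 73608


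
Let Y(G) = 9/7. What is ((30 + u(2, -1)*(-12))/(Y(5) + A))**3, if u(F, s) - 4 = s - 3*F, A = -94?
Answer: -74088/205379 ≈ -0.36074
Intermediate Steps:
u(F, s) = 4 + s - 3*F (u(F, s) = 4 + (s - 3*F) = 4 + s - 3*F)
Y(G) = 9/7 (Y(G) = 9*(1/7) = 9/7)
((30 + u(2, -1)*(-12))/(Y(5) + A))**3 = ((30 + (4 - 1 - 3*2)*(-12))/(9/7 - 94))**3 = ((30 + (4 - 1 - 6)*(-12))/(-649/7))**3 = ((30 - 3*(-12))*(-7/649))**3 = ((30 + 36)*(-7/649))**3 = (66*(-7/649))**3 = (-42/59)**3 = -74088/205379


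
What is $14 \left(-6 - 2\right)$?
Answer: $-112$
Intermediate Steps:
$14 \left(-6 - 2\right) = 14 \left(-8\right) = -112$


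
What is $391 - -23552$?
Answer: $23943$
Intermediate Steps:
$391 - -23552 = 391 + 23552 = 23943$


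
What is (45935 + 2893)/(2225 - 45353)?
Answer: -4069/3594 ≈ -1.1322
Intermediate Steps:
(45935 + 2893)/(2225 - 45353) = 48828/(-43128) = 48828*(-1/43128) = -4069/3594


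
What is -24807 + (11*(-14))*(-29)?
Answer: -20341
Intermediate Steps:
-24807 + (11*(-14))*(-29) = -24807 - 154*(-29) = -24807 + 4466 = -20341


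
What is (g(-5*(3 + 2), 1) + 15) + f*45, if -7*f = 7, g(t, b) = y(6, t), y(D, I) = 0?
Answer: -30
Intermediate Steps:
g(t, b) = 0
f = -1 (f = -⅐*7 = -1)
(g(-5*(3 + 2), 1) + 15) + f*45 = (0 + 15) - 1*45 = 15 - 45 = -30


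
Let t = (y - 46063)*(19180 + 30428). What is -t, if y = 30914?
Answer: 751511592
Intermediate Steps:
t = -751511592 (t = (30914 - 46063)*(19180 + 30428) = -15149*49608 = -751511592)
-t = -1*(-751511592) = 751511592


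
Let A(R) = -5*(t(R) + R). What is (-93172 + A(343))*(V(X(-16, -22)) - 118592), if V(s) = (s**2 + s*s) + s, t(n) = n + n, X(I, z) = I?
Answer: 11610844432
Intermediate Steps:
t(n) = 2*n
V(s) = s + 2*s**2 (V(s) = (s**2 + s**2) + s = 2*s**2 + s = s + 2*s**2)
A(R) = -15*R (A(R) = -5*(2*R + R) = -15*R)
(-93172 + A(343))*(V(X(-16, -22)) - 118592) = (-93172 - 15*343)*(-16*(1 + 2*(-16)) - 118592) = (-93172 - 5145)*(-16*(1 - 32) - 118592) = -98317*(-16*(-31) - 118592) = -98317*(496 - 118592) = -98317*(-118096) = 11610844432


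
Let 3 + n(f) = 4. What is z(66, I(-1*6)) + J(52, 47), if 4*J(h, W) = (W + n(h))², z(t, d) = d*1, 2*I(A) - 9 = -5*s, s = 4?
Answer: 1141/2 ≈ 570.50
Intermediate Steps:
n(f) = 1 (n(f) = -3 + 4 = 1)
I(A) = -11/2 (I(A) = 9/2 + (-5*4)/2 = 9/2 + (½)*(-20) = 9/2 - 10 = -11/2)
z(t, d) = d
J(h, W) = (1 + W)²/4 (J(h, W) = (W + 1)²/4 = (1 + W)²/4)
z(66, I(-1*6)) + J(52, 47) = -11/2 + (1 + 47)²/4 = -11/2 + (¼)*48² = -11/2 + (¼)*2304 = -11/2 + 576 = 1141/2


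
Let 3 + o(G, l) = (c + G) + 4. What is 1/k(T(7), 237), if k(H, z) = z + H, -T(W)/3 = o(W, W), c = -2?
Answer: 1/219 ≈ 0.0045662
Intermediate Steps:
o(G, l) = -1 + G (o(G, l) = -3 + ((-2 + G) + 4) = -3 + (2 + G) = -1 + G)
T(W) = 3 - 3*W (T(W) = -3*(-1 + W) = 3 - 3*W)
k(H, z) = H + z
1/k(T(7), 237) = 1/((3 - 3*7) + 237) = 1/((3 - 21) + 237) = 1/(-18 + 237) = 1/219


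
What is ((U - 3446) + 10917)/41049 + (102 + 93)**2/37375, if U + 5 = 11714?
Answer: 7008433/4720635 ≈ 1.4846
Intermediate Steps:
U = 11709 (U = -5 + 11714 = 11709)
((U - 3446) + 10917)/41049 + (102 + 93)**2/37375 = ((11709 - 3446) + 10917)/41049 + (102 + 93)**2/37375 = (8263 + 10917)*(1/41049) + 195**2*(1/37375) = 19180*(1/41049) + 38025*(1/37375) = 19180/41049 + 117/115 = 7008433/4720635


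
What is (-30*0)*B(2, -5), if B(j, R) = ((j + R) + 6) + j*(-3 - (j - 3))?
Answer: 0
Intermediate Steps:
B(j, R) = 6 + R + j - j² (B(j, R) = ((R + j) + 6) + j*(-3 - (-3 + j)) = (6 + R + j) + j*(-3 + (3 - j)) = (6 + R + j) + j*(-j) = (6 + R + j) - j² = 6 + R + j - j²)
(-30*0)*B(2, -5) = (-30*0)*(6 - 5 + 2 - 1*2²) = 0*(6 - 5 + 2 - 1*4) = 0*(6 - 5 + 2 - 4) = 0*(-1) = 0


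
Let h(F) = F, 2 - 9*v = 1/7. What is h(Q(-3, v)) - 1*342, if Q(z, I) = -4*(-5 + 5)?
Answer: -342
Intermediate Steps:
v = 13/63 (v = 2/9 - ⅑/7 = 2/9 - ⅑*⅐ = 2/9 - 1/63 = 13/63 ≈ 0.20635)
Q(z, I) = 0 (Q(z, I) = -4*0 = 0)
h(Q(-3, v)) - 1*342 = 0 - 1*342 = 0 - 342 = -342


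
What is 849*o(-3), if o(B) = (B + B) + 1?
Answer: -4245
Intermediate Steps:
o(B) = 1 + 2*B (o(B) = 2*B + 1 = 1 + 2*B)
849*o(-3) = 849*(1 + 2*(-3)) = 849*(1 - 6) = 849*(-5) = -4245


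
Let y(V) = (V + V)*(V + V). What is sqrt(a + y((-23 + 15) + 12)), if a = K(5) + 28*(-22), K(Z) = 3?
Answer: 3*I*sqrt(61) ≈ 23.431*I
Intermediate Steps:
y(V) = 4*V**2 (y(V) = (2*V)*(2*V) = 4*V**2)
a = -613 (a = 3 + 28*(-22) = 3 - 616 = -613)
sqrt(a + y((-23 + 15) + 12)) = sqrt(-613 + 4*((-23 + 15) + 12)**2) = sqrt(-613 + 4*(-8 + 12)**2) = sqrt(-613 + 4*4**2) = sqrt(-613 + 4*16) = sqrt(-613 + 64) = sqrt(-549) = 3*I*sqrt(61)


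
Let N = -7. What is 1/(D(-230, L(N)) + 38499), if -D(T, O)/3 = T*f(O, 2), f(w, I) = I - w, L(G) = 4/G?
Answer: 7/281913 ≈ 2.4830e-5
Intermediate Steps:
D(T, O) = -3*T*(2 - O)
1/(D(-230, L(N)) + 38499) = 1/(3*(-230)*(-2 + 4/(-7)) + 38499) = 1/(3*(-230)*(-2 + 4*(-⅐)) + 38499) = 1/(3*(-230)*(-2 - 4/7) + 38499) = 1/(3*(-230)*(-18/7) + 38499) = 1/(12420/7 + 38499) = 1/(281913/7) = 7/281913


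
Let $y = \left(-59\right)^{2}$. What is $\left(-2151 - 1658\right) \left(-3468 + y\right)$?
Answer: $-49517$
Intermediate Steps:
$y = 3481$
$\left(-2151 - 1658\right) \left(-3468 + y\right) = \left(-2151 - 1658\right) \left(-3468 + 3481\right) = \left(-3809\right) 13 = -49517$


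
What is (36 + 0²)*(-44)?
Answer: -1584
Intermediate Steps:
(36 + 0²)*(-44) = (36 + 0)*(-44) = 36*(-44) = -1584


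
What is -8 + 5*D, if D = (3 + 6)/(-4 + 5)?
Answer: 37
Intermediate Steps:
D = 9 (D = 9/1 = 9*1 = 9)
-8 + 5*D = -8 + 5*9 = -8 + 45 = 37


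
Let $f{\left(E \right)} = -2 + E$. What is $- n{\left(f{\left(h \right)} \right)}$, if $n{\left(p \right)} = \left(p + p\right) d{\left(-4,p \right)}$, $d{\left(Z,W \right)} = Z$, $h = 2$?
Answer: $0$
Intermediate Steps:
$n{\left(p \right)} = - 8 p$ ($n{\left(p \right)} = \left(p + p\right) \left(-4\right) = 2 p \left(-4\right) = - 8 p$)
$- n{\left(f{\left(h \right)} \right)} = - \left(-8\right) \left(-2 + 2\right) = - \left(-8\right) 0 = \left(-1\right) 0 = 0$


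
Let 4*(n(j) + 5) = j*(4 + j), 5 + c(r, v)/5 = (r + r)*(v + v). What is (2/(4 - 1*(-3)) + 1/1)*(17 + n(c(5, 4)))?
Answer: 1279557/28 ≈ 45698.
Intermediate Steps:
c(r, v) = -25 + 20*r*v (c(r, v) = -25 + 5*((r + r)*(v + v)) = -25 + 5*((2*r)*(2*v)) = -25 + 5*(4*r*v) = -25 + 20*r*v)
n(j) = -5 + j*(4 + j)/4 (n(j) = -5 + (j*(4 + j))/4 = -5 + j*(4 + j)/4)
(2/(4 - 1*(-3)) + 1/1)*(17 + n(c(5, 4))) = (2/(4 - 1*(-3)) + 1/1)*(17 + (-5 + (-25 + 20*5*4) + (-25 + 20*5*4)**2/4)) = (2/(4 + 3) + 1*1)*(17 + (-5 + (-25 + 400) + (-25 + 400)**2/4)) = (2/7 + 1)*(17 + (-5 + 375 + (1/4)*375**2)) = (2*(1/7) + 1)*(17 + (-5 + 375 + (1/4)*140625)) = (2/7 + 1)*(17 + (-5 + 375 + 140625/4)) = 9*(17 + 142105/4)/7 = (9/7)*(142173/4) = 1279557/28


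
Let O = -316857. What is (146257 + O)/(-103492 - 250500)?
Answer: 21325/44249 ≈ 0.48193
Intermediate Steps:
(146257 + O)/(-103492 - 250500) = (146257 - 316857)/(-103492 - 250500) = -170600/(-353992) = -170600*(-1/353992) = 21325/44249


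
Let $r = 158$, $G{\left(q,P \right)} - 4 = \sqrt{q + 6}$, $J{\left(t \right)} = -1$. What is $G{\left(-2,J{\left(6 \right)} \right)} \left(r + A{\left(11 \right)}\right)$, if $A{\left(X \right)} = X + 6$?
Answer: $1050$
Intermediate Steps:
$G{\left(q,P \right)} = 4 + \sqrt{6 + q}$ ($G{\left(q,P \right)} = 4 + \sqrt{q + 6} = 4 + \sqrt{6 + q}$)
$A{\left(X \right)} = 6 + X$
$G{\left(-2,J{\left(6 \right)} \right)} \left(r + A{\left(11 \right)}\right) = \left(4 + \sqrt{6 - 2}\right) \left(158 + \left(6 + 11\right)\right) = \left(4 + \sqrt{4}\right) \left(158 + 17\right) = \left(4 + 2\right) 175 = 6 \cdot 175 = 1050$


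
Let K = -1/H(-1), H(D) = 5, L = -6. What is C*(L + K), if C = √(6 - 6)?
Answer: 0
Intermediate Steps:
C = 0 (C = √0 = 0)
K = -⅕ (K = -1/5 = -1*⅕ = -⅕ ≈ -0.20000)
C*(L + K) = 0*(-6 - ⅕) = 0*(-31/5) = 0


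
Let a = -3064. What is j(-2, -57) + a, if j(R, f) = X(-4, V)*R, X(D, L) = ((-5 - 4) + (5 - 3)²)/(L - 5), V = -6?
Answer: -33714/11 ≈ -3064.9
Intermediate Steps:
X(D, L) = -5/(-5 + L) (X(D, L) = (-9 + 2²)/(-5 + L) = (-9 + 4)/(-5 + L) = -5/(-5 + L))
j(R, f) = 5*R/11 (j(R, f) = (-5/(-5 - 6))*R = (-5/(-11))*R = (-5*(-1/11))*R = 5*R/11)
j(-2, -57) + a = (5/11)*(-2) - 3064 = -10/11 - 3064 = -33714/11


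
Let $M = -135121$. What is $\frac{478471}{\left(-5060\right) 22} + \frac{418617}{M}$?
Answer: $- \frac{111251924431}{15041669720} \approx -7.3962$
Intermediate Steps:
$\frac{478471}{\left(-5060\right) 22} + \frac{418617}{M} = \frac{478471}{\left(-5060\right) 22} + \frac{418617}{-135121} = \frac{478471}{-111320} + 418617 \left(- \frac{1}{135121}\right) = 478471 \left(- \frac{1}{111320}\right) - \frac{418617}{135121} = - \frac{478471}{111320} - \frac{418617}{135121} = - \frac{111251924431}{15041669720}$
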